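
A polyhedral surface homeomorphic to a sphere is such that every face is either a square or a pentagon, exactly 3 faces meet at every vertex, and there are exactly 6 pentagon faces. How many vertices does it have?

14

Let x be the number of squares; then F = 6 + x.
Edge–face incidences: 2E = 5·6 + 4·x = 30 + 4x.
Every vertex has degree 3, so 3V = 2E.
Euler: V − E + F = 2 ⇒ (2E)/3 − E + (6 + x) = 2.
Multiply by 6: 2·(2E) − 3·(2E) + 6·(6 + x) = 12, i.e. 36 + 6x − (30 + 4x) = 12.
Collecting terms: 2x + 6 = 12, so 2x = 6, so x = 3.
Then 2E = 30 + 4·3 = 42, so E = 21, V = 2E/3 = 14, F = 6 + 3 = 9.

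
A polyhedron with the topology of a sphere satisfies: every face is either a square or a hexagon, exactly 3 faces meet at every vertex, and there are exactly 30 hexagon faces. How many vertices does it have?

Let x be the number of squares; then F = 30 + x.
Edge–face incidences: 2E = 6·30 + 4·x = 180 + 4x.
Every vertex has degree 3, so 3V = 2E.
Euler: V − E + F = 2 ⇒ (2E)/3 − E + (30 + x) = 2.
Multiply by 6: 2·(2E) − 3·(2E) + 6·(30 + x) = 12, i.e. 180 + 6x − (180 + 4x) = 12.
Collecting terms: 2x = 12, so x = 6.
Then 2E = 180 + 4·6 = 204, so E = 102, V = 2E/3 = 68, F = 30 + 6 = 36.

68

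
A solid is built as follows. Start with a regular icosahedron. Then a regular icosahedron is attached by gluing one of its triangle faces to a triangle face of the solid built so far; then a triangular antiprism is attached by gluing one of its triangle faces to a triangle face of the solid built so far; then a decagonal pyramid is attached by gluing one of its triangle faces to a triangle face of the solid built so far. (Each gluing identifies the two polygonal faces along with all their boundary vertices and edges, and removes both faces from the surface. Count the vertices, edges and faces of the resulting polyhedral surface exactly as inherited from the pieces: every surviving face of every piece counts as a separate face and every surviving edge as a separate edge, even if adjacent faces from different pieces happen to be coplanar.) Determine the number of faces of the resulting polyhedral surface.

53

A regular icosahedron: V=12, E=30, F=20.
Attach a regular icosahedron (V=12, E=30, F=20) along a 3-gon: merge 3 vertices and 3 edges, delete both glued faces → V=21, E=57, F=38.
Attach a triangular antiprism (V=6, E=12, F=8) along a 3-gon: merge 3 vertices and 3 edges, delete both glued faces → V=24, E=66, F=44.
Attach a decagonal pyramid (V=11, E=20, F=11) along a 3-gon: merge 3 vertices and 3 edges, delete both glued faces → V=32, E=83, F=53.
Check: V − E + F = 32 − 83 + 53 = 2.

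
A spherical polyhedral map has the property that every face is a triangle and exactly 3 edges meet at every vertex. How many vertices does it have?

4

Each face has 3 edges and each edge borders two faces, so 2E = 3F.
Each vertex has degree 3, so 3V = 2E and hence V = 3F/3.
Euler: V − E + F = 2 ⇒ (3F/3) − (3F/2) + F = 2.
Multiply by 6: (6 − 9 + 6)F = 12, i.e. 3F = 12.
So F = 4, E = 3·4/2 = 6, V = 3·4/3 = 4.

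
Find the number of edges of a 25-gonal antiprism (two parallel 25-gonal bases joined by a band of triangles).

An antiprism on an n-gon has two n-gon caps and 2n triangles: V = 2·25 = 50, E = 4·25 = 100, F = 2·25 + 2 = 52.

100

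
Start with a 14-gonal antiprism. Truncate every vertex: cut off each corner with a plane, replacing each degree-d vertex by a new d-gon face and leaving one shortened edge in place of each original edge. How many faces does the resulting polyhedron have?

58

The base solid has V = 28, E = 56, F = 30.
Truncation replaces each original edge-end by a new vertex, so V′ = 2E = 112.
Each original edge survives, and each old vertex of degree d contributes d new edges; summing degrees gives Σd = 2E, so E′ = E + 2E = 3E = 168.
Each original face survives and each original vertex becomes one new face: F′ = F + V = 58.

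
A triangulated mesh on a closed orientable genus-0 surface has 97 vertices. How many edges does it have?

285

χ = 2 − 2·0 = 2, and every face is a triangle so 3F = 2E.
V − E + F = 2 with E = 3F/2 gives 97 − (3/2 − 1)·F = 2, so F = 190 and E = 285.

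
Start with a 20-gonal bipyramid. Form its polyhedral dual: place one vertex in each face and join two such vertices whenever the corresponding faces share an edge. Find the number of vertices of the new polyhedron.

The base solid has V = 22, E = 60, F = 40.
The dual swaps V and F and preserves E: V′ = F = 40, E′ = E = 60, F′ = V = 22.

40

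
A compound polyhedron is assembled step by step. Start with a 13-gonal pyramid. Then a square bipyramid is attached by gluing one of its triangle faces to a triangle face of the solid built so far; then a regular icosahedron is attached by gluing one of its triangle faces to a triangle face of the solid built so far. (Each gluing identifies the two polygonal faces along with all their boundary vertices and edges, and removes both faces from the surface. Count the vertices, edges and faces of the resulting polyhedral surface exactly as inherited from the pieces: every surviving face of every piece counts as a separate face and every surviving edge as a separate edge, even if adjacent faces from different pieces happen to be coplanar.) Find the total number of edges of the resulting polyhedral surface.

62

A 13-gonal pyramid: V=14, E=26, F=14.
Attach a square bipyramid (V=6, E=12, F=8) along a 3-gon: merge 3 vertices and 3 edges, delete both glued faces → V=17, E=35, F=20.
Attach a regular icosahedron (V=12, E=30, F=20) along a 3-gon: merge 3 vertices and 3 edges, delete both glued faces → V=26, E=62, F=38.
Check: V − E + F = 26 − 62 + 38 = 2.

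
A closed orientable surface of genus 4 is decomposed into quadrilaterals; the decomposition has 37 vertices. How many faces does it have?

43

χ = 2 − 2·4 = -6, and every face is a square so 4F = 2E.
V − E + F = -6 with E = 4F/2 gives 37 − (4/2 − 1)·F = -6, so F = 43 and E = 86.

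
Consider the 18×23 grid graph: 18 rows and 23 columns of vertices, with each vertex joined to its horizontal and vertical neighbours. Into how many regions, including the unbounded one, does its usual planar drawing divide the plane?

375

The grid has V = 18·23 = 414 vertices and E = 18·22 + 23·17 = 787 edges.
F = 2 − V + E = 2 − 414 + 787 = 375.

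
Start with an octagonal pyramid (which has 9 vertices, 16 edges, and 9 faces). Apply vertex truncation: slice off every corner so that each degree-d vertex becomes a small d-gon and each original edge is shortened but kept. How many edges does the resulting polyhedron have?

48

Truncation replaces each original edge-end by a new vertex, so V′ = 2E = 32.
Each original edge survives, and each old vertex of degree d contributes d new edges; summing degrees gives Σd = 2E, so E′ = E + 2E = 3E = 48.
Each original face survives and each original vertex becomes one new face: F′ = F + V = 18.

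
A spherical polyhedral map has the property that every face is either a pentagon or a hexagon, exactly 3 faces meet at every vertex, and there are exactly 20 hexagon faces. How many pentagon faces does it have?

Let x be the number of pentagons; then F = 20 + x.
Edge–face incidences: 2E = 6·20 + 5·x = 120 + 5x.
Every vertex has degree 3, so 3V = 2E.
Euler: V − E + F = 2 ⇒ (2E)/3 − E + (20 + x) = 2.
Multiply by 6: 2·(2E) − 3·(2E) + 6·(20 + x) = 12, i.e. 120 + 6x − (120 + 5x) = 12.
Collecting terms: x = 12.
Then 2E = 120 + 5·12 = 180, so E = 90, V = 2E/3 = 60, F = 20 + 12 = 32.

12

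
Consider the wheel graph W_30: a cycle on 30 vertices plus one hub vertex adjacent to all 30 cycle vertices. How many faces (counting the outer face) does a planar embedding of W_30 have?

W_30 has V = 30 + 1 = 31 vertices and E = 2·30 = 60 edges.
By Euler's formula F = 2 − V + E = 2 − 31 + 60 = 31.

31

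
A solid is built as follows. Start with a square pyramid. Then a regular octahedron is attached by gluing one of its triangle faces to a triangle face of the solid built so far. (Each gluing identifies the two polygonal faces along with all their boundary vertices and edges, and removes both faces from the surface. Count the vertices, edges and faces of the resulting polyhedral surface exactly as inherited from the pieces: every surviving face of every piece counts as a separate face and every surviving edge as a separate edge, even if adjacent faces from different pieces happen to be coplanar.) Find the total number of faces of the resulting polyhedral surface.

A square pyramid: V=5, E=8, F=5.
Attach a regular octahedron (V=6, E=12, F=8) along a 3-gon: merge 3 vertices and 3 edges, delete both glued faces → V=8, E=17, F=11.
Check: V − E + F = 8 − 17 + 11 = 2.

11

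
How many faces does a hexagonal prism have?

8

A prism on an n-gon has two n-gon bases and n rectangular sides: V = 2·6 = 12, E = 3·6 = 18, F = 6 + 2 = 8.
Check: V − E + F = 12 − 18 + 8 = 2.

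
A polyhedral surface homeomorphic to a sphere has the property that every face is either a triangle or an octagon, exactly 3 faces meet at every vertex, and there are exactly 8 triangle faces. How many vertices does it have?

24

Let x be the number of octagons; then F = 8 + x.
Edge–face incidences: 2E = 3·8 + 8·x = 24 + 8x.
Every vertex has degree 3, so 3V = 2E.
Euler: V − E + F = 2 ⇒ (2E)/3 − E + (8 + x) = 2.
Multiply by 6: 2·(2E) − 3·(2E) + 6·(8 + x) = 12, i.e. 48 + 6x − (24 + 8x) = 12.
Collecting terms: −2x + 24 = 12, so −2x = −12, so x = 6.
Then 2E = 24 + 8·6 = 72, so E = 36, V = 2E/3 = 24, F = 8 + 6 = 14.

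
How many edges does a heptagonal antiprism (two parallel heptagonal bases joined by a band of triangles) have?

An antiprism on an n-gon has two n-gon caps and 2n triangles: V = 2·7 = 14, E = 4·7 = 28, F = 2·7 + 2 = 16.

28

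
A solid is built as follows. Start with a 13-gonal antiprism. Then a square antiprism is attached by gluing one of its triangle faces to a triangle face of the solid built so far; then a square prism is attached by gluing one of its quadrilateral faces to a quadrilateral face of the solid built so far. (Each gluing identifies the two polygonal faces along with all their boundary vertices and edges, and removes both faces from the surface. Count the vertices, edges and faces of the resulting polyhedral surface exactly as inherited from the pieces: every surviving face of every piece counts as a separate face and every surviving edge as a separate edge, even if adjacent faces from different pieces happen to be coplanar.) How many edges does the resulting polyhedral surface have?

A 13-gonal antiprism: V=26, E=52, F=28.
Attach a square antiprism (V=8, E=16, F=10) along a 3-gon: merge 3 vertices and 3 edges, delete both glued faces → V=31, E=65, F=36.
Attach a square prism (V=8, E=12, F=6) along a 4-gon: merge 4 vertices and 4 edges, delete both glued faces → V=35, E=73, F=40.
Check: V − E + F = 35 − 73 + 40 = 2.

73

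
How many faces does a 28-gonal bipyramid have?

A bipyramid over an n-gon has 2n triangular faces and n + 2 vertices: V = 28 + 2 = 30, E = 3·28 = 84, F = 2·28 = 56.

56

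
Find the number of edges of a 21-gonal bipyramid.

63

A bipyramid over an n-gon has 2n triangular faces and n + 2 vertices: V = 21 + 2 = 23, E = 3·21 = 63, F = 2·21 = 42.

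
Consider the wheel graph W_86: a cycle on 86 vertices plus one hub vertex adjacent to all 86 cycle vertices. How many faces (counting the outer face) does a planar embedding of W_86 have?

W_86 has V = 86 + 1 = 87 vertices and E = 2·86 = 172 edges.
By Euler's formula F = 2 − V + E = 2 − 87 + 172 = 87.

87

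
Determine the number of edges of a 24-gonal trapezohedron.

96

The n-trapezohedron (dual of the n-antiprism) has V = 2·24 + 2 = 50, E = 4·24 = 96, F = 2·24 = 48.
Check: V − E + F = 50 − 96 + 48 = 2.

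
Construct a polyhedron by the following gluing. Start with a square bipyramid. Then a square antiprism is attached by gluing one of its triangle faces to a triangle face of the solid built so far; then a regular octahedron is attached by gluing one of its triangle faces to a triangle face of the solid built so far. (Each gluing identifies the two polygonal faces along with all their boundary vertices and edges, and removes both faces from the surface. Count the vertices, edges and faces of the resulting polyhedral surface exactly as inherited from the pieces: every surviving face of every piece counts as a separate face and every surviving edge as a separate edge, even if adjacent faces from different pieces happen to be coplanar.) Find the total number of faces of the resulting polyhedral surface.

A square bipyramid: V=6, E=12, F=8.
Attach a square antiprism (V=8, E=16, F=10) along a 3-gon: merge 3 vertices and 3 edges, delete both glued faces → V=11, E=25, F=16.
Attach a regular octahedron (V=6, E=12, F=8) along a 3-gon: merge 3 vertices and 3 edges, delete both glued faces → V=14, E=34, F=22.
Check: V − E + F = 14 − 34 + 22 = 2.

22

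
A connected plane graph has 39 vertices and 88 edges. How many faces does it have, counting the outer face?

Euler's formula for a connected plane graph: V − E + F = 2, so F = 2 − 39 + 88 = 51.

51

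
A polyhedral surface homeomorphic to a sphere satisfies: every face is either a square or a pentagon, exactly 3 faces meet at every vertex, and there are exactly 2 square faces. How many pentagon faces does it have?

8

Let x be the number of pentagons; then F = 2 + x.
Edge–face incidences: 2E = 4·2 + 5·x = 8 + 5x.
Every vertex has degree 3, so 3V = 2E.
Euler: V − E + F = 2 ⇒ (2E)/3 − E + (2 + x) = 2.
Multiply by 6: 2·(2E) − 3·(2E) + 6·(2 + x) = 12, i.e. 12 + 6x − (8 + 5x) = 12.
Collecting terms: x + 4 = 12, so x = 8.
Then 2E = 8 + 5·8 = 48, so E = 24, V = 2E/3 = 16, F = 2 + 8 = 10.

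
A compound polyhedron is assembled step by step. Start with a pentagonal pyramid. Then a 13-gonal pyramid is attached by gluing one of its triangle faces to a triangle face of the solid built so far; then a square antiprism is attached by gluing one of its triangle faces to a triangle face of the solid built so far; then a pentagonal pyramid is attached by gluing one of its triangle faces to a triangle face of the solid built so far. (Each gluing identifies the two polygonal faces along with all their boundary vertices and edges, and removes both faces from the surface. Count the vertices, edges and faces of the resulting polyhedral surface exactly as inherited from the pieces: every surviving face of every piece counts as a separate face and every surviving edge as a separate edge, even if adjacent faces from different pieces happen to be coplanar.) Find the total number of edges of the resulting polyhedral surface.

53

A pentagonal pyramid: V=6, E=10, F=6.
Attach a 13-gonal pyramid (V=14, E=26, F=14) along a 3-gon: merge 3 vertices and 3 edges, delete both glued faces → V=17, E=33, F=18.
Attach a square antiprism (V=8, E=16, F=10) along a 3-gon: merge 3 vertices and 3 edges, delete both glued faces → V=22, E=46, F=26.
Attach a pentagonal pyramid (V=6, E=10, F=6) along a 3-gon: merge 3 vertices and 3 edges, delete both glued faces → V=25, E=53, F=30.
Check: V − E + F = 25 − 53 + 30 = 2.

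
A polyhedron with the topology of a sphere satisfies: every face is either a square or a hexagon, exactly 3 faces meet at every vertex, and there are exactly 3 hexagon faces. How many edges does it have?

21

Let x be the number of squares; then F = 3 + x.
Edge–face incidences: 2E = 6·3 + 4·x = 18 + 4x.
Every vertex has degree 3, so 3V = 2E.
Euler: V − E + F = 2 ⇒ (2E)/3 − E + (3 + x) = 2.
Multiply by 6: 2·(2E) − 3·(2E) + 6·(3 + x) = 12, i.e. 18 + 6x − (18 + 4x) = 12.
Collecting terms: 2x = 12, so x = 6.
Then 2E = 18 + 4·6 = 42, so E = 21, V = 2E/3 = 14, F = 3 + 6 = 9.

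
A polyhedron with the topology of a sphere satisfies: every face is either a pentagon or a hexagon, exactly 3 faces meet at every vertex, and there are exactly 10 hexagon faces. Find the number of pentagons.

12

Let x be the number of pentagons; then F = 10 + x.
Edge–face incidences: 2E = 6·10 + 5·x = 60 + 5x.
Every vertex has degree 3, so 3V = 2E.
Euler: V − E + F = 2 ⇒ (2E)/3 − E + (10 + x) = 2.
Multiply by 6: 2·(2E) − 3·(2E) + 6·(10 + x) = 12, i.e. 60 + 6x − (60 + 5x) = 12.
Collecting terms: x = 12.
Then 2E = 60 + 5·12 = 120, so E = 60, V = 2E/3 = 40, F = 10 + 12 = 22.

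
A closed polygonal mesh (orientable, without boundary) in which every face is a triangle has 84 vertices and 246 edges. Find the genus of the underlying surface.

0

Every face is a triangle and each edge borders two faces, so 3F = 2·246, giving F = 164.
χ = V − E + F = 84 − 246 + 164 = 2.
For a closed orientable surface χ = 2 − 2g, so g = (2 − (2))/2 = 0.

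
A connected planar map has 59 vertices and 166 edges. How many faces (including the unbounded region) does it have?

109

Euler's formula for a connected plane graph: V − E + F = 2, so F = 2 − 59 + 166 = 109.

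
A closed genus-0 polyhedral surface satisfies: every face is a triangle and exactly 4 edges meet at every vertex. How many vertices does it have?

6

Each face has 3 edges and each edge borders two faces, so 2E = 3F.
Each vertex has degree 4, so 4V = 2E and hence V = 3F/4.
Euler: V − E + F = 2 ⇒ (3F/4) − (3F/2) + F = 2.
Multiply by 8: (6 − 12 + 8)F = 16, i.e. 2F = 16.
So F = 8, E = 3·8/2 = 12, V = 3·8/4 = 6.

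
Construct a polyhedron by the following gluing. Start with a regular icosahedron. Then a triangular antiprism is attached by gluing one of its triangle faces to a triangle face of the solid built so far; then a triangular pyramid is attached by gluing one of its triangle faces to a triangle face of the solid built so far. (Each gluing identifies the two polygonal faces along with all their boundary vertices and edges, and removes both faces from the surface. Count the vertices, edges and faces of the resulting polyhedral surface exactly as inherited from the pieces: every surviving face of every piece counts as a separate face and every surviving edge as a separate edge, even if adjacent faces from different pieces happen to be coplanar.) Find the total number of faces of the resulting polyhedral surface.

28

A regular icosahedron: V=12, E=30, F=20.
Attach a triangular antiprism (V=6, E=12, F=8) along a 3-gon: merge 3 vertices and 3 edges, delete both glued faces → V=15, E=39, F=26.
Attach a triangular pyramid (V=4, E=6, F=4) along a 3-gon: merge 3 vertices and 3 edges, delete both glued faces → V=16, E=42, F=28.
Check: V − E + F = 16 − 42 + 28 = 2.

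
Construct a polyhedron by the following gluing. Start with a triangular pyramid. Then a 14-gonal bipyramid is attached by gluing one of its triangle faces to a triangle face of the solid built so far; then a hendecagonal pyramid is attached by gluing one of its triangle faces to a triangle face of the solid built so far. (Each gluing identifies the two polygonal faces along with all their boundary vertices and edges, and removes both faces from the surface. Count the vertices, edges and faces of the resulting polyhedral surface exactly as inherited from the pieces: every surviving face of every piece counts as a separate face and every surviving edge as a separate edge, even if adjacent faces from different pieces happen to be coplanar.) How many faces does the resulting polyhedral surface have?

40

A triangular pyramid: V=4, E=6, F=4.
Attach a 14-gonal bipyramid (V=16, E=42, F=28) along a 3-gon: merge 3 vertices and 3 edges, delete both glued faces → V=17, E=45, F=30.
Attach a hendecagonal pyramid (V=12, E=22, F=12) along a 3-gon: merge 3 vertices and 3 edges, delete both glued faces → V=26, E=64, F=40.
Check: V − E + F = 26 − 64 + 40 = 2.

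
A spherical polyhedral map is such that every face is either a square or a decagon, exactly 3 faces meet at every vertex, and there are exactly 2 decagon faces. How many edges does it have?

Let x be the number of squares; then F = 2 + x.
Edge–face incidences: 2E = 10·2 + 4·x = 20 + 4x.
Every vertex has degree 3, so 3V = 2E.
Euler: V − E + F = 2 ⇒ (2E)/3 − E + (2 + x) = 2.
Multiply by 6: 2·(2E) − 3·(2E) + 6·(2 + x) = 12, i.e. 12 + 6x − (20 + 4x) = 12.
Collecting terms: 2x − 8 = 12, so 2x = 20, so x = 10.
Then 2E = 20 + 4·10 = 60, so E = 30, V = 2E/3 = 20, F = 2 + 10 = 12.

30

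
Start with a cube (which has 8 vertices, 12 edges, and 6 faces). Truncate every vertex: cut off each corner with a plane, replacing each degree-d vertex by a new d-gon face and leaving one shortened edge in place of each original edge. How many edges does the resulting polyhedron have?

36

Truncation replaces each original edge-end by a new vertex, so V′ = 2E = 24.
Each original edge survives, and each old vertex of degree d contributes d new edges; summing degrees gives Σd = 2E, so E′ = E + 2E = 3E = 36.
Each original face survives and each original vertex becomes one new face: F′ = F + V = 14.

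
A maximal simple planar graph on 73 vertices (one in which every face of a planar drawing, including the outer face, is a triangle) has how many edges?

In a plane triangulation 3F = 2E and V − E + F = 2, so E = 3V − 6 = 3·73 − 6 = 213.

213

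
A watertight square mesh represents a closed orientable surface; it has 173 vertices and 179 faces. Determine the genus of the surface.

4

Every face is a square, so 2E = 4·179 = 716, giving E = 358.
χ = V − E + F = 173 − 358 + 179 = -6.
For a closed orientable surface χ = 2 − 2g, so g = (2 − (-6))/2 = 4.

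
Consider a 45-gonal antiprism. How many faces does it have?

An antiprism on an n-gon has two n-gon caps and 2n triangles: V = 2·45 = 90, E = 4·45 = 180, F = 2·45 + 2 = 92.

92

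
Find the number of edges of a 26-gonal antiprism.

An antiprism on an n-gon has two n-gon caps and 2n triangles: V = 2·26 = 52, E = 4·26 = 104, F = 2·26 + 2 = 54.
Check: V − E + F = 52 − 104 + 54 = 2.

104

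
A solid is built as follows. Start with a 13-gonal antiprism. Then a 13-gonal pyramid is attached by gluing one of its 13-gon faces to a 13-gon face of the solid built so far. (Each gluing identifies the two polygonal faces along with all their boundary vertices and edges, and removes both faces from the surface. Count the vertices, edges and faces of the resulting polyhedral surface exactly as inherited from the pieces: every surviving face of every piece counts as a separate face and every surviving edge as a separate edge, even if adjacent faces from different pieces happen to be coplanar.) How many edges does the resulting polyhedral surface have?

A 13-gonal antiprism: V=26, E=52, F=28.
Attach a 13-gonal pyramid (V=14, E=26, F=14) along a 13-gon: merge 13 vertices and 13 edges, delete both glued faces → V=27, E=65, F=40.
Check: V − E + F = 27 − 65 + 40 = 2.

65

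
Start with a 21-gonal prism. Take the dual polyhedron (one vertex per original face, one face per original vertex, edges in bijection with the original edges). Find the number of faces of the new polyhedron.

The base solid has V = 42, E = 63, F = 23.
The dual swaps V and F and preserves E: V′ = F = 23, E′ = E = 63, F′ = V = 42.

42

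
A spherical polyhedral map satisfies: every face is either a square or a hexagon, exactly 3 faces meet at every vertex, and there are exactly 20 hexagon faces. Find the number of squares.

Let x be the number of squares; then F = 20 + x.
Edge–face incidences: 2E = 6·20 + 4·x = 120 + 4x.
Every vertex has degree 3, so 3V = 2E.
Euler: V − E + F = 2 ⇒ (2E)/3 − E + (20 + x) = 2.
Multiply by 6: 2·(2E) − 3·(2E) + 6·(20 + x) = 12, i.e. 120 + 6x − (120 + 4x) = 12.
Collecting terms: 2x = 12, so x = 6.
Then 2E = 120 + 4·6 = 144, so E = 72, V = 2E/3 = 48, F = 20 + 6 = 26.

6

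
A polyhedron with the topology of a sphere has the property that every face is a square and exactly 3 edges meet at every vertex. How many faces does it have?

6

Each face has 4 edges and each edge borders two faces, so 2E = 4F.
Each vertex has degree 3, so 3V = 2E and hence V = 4F/3.
Euler: V − E + F = 2 ⇒ (4F/3) − (4F/2) + F = 2.
Multiply by 6: (8 − 12 + 6)F = 12, i.e. 2F = 12.
So F = 6, E = 4·6/2 = 12, V = 4·6/3 = 8.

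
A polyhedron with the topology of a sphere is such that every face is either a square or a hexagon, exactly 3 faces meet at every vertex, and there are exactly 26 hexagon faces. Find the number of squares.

6

Let x be the number of squares; then F = 26 + x.
Edge–face incidences: 2E = 6·26 + 4·x = 156 + 4x.
Every vertex has degree 3, so 3V = 2E.
Euler: V − E + F = 2 ⇒ (2E)/3 − E + (26 + x) = 2.
Multiply by 6: 2·(2E) − 3·(2E) + 6·(26 + x) = 12, i.e. 156 + 6x − (156 + 4x) = 12.
Collecting terms: 2x = 12, so x = 6.
Then 2E = 156 + 4·6 = 180, so E = 90, V = 2E/3 = 60, F = 26 + 6 = 32.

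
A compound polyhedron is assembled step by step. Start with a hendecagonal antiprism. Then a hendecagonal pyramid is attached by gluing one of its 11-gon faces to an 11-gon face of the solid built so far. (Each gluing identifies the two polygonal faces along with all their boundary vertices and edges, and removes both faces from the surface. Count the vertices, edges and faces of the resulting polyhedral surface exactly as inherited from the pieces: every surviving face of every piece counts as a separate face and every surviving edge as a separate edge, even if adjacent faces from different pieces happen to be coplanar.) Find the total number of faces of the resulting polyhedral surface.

34

A hendecagonal antiprism: V=22, E=44, F=24.
Attach a hendecagonal pyramid (V=12, E=22, F=12) along an 11-gon: merge 11 vertices and 11 edges, delete both glued faces → V=23, E=55, F=34.
Check: V − E + F = 23 − 55 + 34 = 2.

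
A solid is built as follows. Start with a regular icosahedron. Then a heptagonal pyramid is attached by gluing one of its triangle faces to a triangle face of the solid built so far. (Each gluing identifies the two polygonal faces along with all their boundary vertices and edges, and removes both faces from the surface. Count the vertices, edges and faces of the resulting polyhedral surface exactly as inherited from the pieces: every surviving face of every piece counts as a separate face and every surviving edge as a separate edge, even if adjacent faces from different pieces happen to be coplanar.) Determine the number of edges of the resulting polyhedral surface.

41

A regular icosahedron: V=12, E=30, F=20.
Attach a heptagonal pyramid (V=8, E=14, F=8) along a 3-gon: merge 3 vertices and 3 edges, delete both glued faces → V=17, E=41, F=26.
Check: V − E + F = 17 − 41 + 26 = 2.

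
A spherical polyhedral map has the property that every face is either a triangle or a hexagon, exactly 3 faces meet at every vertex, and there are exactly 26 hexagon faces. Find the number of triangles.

Let x be the number of triangles; then F = 26 + x.
Edge–face incidences: 2E = 6·26 + 3·x = 156 + 3x.
Every vertex has degree 3, so 3V = 2E.
Euler: V − E + F = 2 ⇒ (2E)/3 − E + (26 + x) = 2.
Multiply by 6: 2·(2E) − 3·(2E) + 6·(26 + x) = 12, i.e. 156 + 6x − (156 + 3x) = 12.
Collecting terms: 3x = 12, so x = 4.
Then 2E = 156 + 3·4 = 168, so E = 84, V = 2E/3 = 56, F = 26 + 4 = 30.

4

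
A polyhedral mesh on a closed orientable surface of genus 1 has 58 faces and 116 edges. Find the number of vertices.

58

For a closed orientable surface of genus 1, χ = 2 − 2·1 = 0.
V = 0 + E − F = 0 + 116 − 58 = 58.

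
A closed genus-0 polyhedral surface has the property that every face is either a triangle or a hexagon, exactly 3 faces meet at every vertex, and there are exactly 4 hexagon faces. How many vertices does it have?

Let x be the number of triangles; then F = 4 + x.
Edge–face incidences: 2E = 6·4 + 3·x = 24 + 3x.
Every vertex has degree 3, so 3V = 2E.
Euler: V − E + F = 2 ⇒ (2E)/3 − E + (4 + x) = 2.
Multiply by 6: 2·(2E) − 3·(2E) + 6·(4 + x) = 12, i.e. 24 + 6x − (24 + 3x) = 12.
Collecting terms: 3x = 12, so x = 4.
Then 2E = 24 + 3·4 = 36, so E = 18, V = 2E/3 = 12, F = 4 + 4 = 8.

12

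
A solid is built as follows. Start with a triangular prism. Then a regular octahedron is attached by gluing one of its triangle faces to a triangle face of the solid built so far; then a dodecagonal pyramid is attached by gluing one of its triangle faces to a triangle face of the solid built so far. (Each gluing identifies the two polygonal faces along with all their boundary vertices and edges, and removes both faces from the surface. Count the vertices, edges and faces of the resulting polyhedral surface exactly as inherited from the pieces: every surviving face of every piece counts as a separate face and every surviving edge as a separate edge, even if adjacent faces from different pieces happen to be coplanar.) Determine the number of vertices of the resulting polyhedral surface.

A triangular prism: V=6, E=9, F=5.
Attach a regular octahedron (V=6, E=12, F=8) along a 3-gon: merge 3 vertices and 3 edges, delete both glued faces → V=9, E=18, F=11.
Attach a dodecagonal pyramid (V=13, E=24, F=13) along a 3-gon: merge 3 vertices and 3 edges, delete both glued faces → V=19, E=39, F=22.
Check: V − E + F = 19 − 39 + 22 = 2.

19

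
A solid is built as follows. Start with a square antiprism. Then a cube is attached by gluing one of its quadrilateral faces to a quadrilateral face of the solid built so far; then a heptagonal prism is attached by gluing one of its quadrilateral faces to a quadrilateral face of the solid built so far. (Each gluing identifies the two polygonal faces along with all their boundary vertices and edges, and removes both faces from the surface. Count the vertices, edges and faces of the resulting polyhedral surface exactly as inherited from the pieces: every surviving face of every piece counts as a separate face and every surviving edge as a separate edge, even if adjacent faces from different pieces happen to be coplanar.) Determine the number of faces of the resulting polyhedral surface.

21

A square antiprism: V=8, E=16, F=10.
Attach a cube (V=8, E=12, F=6) along a 4-gon: merge 4 vertices and 4 edges, delete both glued faces → V=12, E=24, F=14.
Attach a heptagonal prism (V=14, E=21, F=9) along a 4-gon: merge 4 vertices and 4 edges, delete both glued faces → V=22, E=41, F=21.
Check: V − E + F = 22 − 41 + 21 = 2.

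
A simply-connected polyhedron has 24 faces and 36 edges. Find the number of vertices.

14

Here V − E + F = 2.
V = 2 + E − F = 2 + 36 − 24 = 14.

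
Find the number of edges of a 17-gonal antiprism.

68

An antiprism on an n-gon has two n-gon caps and 2n triangles: V = 2·17 = 34, E = 4·17 = 68, F = 2·17 + 2 = 36.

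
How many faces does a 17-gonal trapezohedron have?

34

The n-trapezohedron (dual of the n-antiprism) has V = 2·17 + 2 = 36, E = 4·17 = 68, F = 2·17 = 34.
Check: V − E + F = 36 − 68 + 34 = 2.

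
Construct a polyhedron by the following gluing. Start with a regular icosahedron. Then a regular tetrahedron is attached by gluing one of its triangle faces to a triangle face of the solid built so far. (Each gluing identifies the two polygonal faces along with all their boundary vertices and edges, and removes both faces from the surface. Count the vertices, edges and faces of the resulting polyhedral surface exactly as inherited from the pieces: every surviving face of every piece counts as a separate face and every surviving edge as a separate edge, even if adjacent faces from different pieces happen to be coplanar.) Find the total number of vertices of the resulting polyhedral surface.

A regular icosahedron: V=12, E=30, F=20.
Attach a regular tetrahedron (V=4, E=6, F=4) along a 3-gon: merge 3 vertices and 3 edges, delete both glued faces → V=13, E=33, F=22.
Check: V − E + F = 13 − 33 + 22 = 2.

13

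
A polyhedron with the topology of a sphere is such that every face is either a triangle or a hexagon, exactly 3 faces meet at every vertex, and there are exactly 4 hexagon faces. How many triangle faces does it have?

Let x be the number of triangles; then F = 4 + x.
Edge–face incidences: 2E = 6·4 + 3·x = 24 + 3x.
Every vertex has degree 3, so 3V = 2E.
Euler: V − E + F = 2 ⇒ (2E)/3 − E + (4 + x) = 2.
Multiply by 6: 2·(2E) − 3·(2E) + 6·(4 + x) = 12, i.e. 24 + 6x − (24 + 3x) = 12.
Collecting terms: 3x = 12, so x = 4.
Then 2E = 24 + 3·4 = 36, so E = 18, V = 2E/3 = 12, F = 4 + 4 = 8.

4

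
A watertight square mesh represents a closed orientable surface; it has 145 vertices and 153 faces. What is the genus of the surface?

5

Every face is a square, so 2E = 4·153 = 612, giving E = 306.
χ = V − E + F = 145 − 306 + 153 = -8.
For a closed orientable surface χ = 2 − 2g, so g = (2 − (-8))/2 = 5.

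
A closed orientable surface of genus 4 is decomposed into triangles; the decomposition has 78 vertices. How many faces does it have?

χ = 2 − 2·4 = -6, and every face is a triangle so 3F = 2E.
V − E + F = -6 with E = 3F/2 gives 78 − (3/2 − 1)·F = -6, so F = 168 and E = 252.

168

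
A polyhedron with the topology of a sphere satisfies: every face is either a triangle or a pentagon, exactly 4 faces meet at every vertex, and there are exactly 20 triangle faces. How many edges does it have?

60

Let x be the number of pentagons; then F = 20 + x.
Edge–face incidences: 2E = 3·20 + 5·x = 60 + 5x.
Every vertex has degree 4, so 4V = 2E.
Euler: V − E + F = 2 ⇒ (2E)/4 − E + (20 + x) = 2.
Multiply by 8: 2·(2E) − 4·(2E) + 8·(20 + x) = 16, i.e. 160 + 8x − 2·(60 + 5x) = 16.
Collecting terms: −2x + 40 = 16, so −2x = −24, so x = 12.
Then 2E = 60 + 5·12 = 120, so E = 60, V = 2E/4 = 30, F = 20 + 12 = 32.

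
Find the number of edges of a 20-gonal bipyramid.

60

A bipyramid over an n-gon has 2n triangular faces and n + 2 vertices: V = 20 + 2 = 22, E = 3·20 = 60, F = 2·20 = 40.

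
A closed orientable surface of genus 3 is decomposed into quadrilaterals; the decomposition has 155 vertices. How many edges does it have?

χ = 2 − 2·3 = -4, and every face is a square so 4F = 2E.
V − E + F = -4 with E = 4F/2 gives 155 − (4/2 − 1)·F = -4, so F = 159 and E = 318.

318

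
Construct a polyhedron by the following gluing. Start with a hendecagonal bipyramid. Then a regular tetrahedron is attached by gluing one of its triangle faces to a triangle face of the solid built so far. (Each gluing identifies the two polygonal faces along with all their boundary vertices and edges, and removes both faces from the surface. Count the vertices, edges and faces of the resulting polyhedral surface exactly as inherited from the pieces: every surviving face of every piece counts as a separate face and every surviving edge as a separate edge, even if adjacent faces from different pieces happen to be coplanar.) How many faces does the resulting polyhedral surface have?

24

A hendecagonal bipyramid: V=13, E=33, F=22.
Attach a regular tetrahedron (V=4, E=6, F=4) along a 3-gon: merge 3 vertices and 3 edges, delete both glued faces → V=14, E=36, F=24.
Check: V − E + F = 14 − 36 + 24 = 2.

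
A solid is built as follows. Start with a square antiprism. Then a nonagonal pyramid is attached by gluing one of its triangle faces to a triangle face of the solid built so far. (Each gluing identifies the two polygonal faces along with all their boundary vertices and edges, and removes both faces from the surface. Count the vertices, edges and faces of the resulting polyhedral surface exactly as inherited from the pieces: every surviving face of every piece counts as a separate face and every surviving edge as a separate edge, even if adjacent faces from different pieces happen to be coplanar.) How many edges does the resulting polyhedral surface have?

A square antiprism: V=8, E=16, F=10.
Attach a nonagonal pyramid (V=10, E=18, F=10) along a 3-gon: merge 3 vertices and 3 edges, delete both glued faces → V=15, E=31, F=18.
Check: V − E + F = 15 − 31 + 18 = 2.

31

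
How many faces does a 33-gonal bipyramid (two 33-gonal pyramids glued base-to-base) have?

A bipyramid over an n-gon has 2n triangular faces and n + 2 vertices: V = 33 + 2 = 35, E = 3·33 = 99, F = 2·33 = 66.
Check: V − E + F = 35 − 99 + 66 = 2.

66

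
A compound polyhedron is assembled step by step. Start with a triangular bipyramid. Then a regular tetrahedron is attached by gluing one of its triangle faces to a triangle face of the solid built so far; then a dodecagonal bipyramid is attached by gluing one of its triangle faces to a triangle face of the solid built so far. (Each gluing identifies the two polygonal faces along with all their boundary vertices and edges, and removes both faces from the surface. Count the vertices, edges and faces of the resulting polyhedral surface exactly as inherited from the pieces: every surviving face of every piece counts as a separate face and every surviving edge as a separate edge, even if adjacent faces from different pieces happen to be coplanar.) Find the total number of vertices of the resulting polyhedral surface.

17

A triangular bipyramid: V=5, E=9, F=6.
Attach a regular tetrahedron (V=4, E=6, F=4) along a 3-gon: merge 3 vertices and 3 edges, delete both glued faces → V=6, E=12, F=8.
Attach a dodecagonal bipyramid (V=14, E=36, F=24) along a 3-gon: merge 3 vertices and 3 edges, delete both glued faces → V=17, E=45, F=30.
Check: V − E + F = 17 − 45 + 30 = 2.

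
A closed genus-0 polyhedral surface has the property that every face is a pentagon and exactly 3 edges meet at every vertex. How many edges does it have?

30

Each face has 5 edges and each edge borders two faces, so 2E = 5F.
Each vertex has degree 3, so 3V = 2E and hence V = 5F/3.
Euler: V − E + F = 2 ⇒ (5F/3) − (5F/2) + F = 2.
Multiply by 6: (10 − 15 + 6)F = 12, i.e. 1F = 12.
So F = 12, E = 5·12/2 = 30, V = 5·12/3 = 20.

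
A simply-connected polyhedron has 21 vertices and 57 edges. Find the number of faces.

Here V − E + F = 2.
F = 2 − V + E = 2 − 21 + 57 = 38.

38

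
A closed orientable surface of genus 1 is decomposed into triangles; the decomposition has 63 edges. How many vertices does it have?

21

χ = 2 − 2·1 = 0, and every face is a triangle so 3F = 2E.
F = 2E/3 = 42. Then V = 0 + E − F = 0 + 63 − 42 = 21.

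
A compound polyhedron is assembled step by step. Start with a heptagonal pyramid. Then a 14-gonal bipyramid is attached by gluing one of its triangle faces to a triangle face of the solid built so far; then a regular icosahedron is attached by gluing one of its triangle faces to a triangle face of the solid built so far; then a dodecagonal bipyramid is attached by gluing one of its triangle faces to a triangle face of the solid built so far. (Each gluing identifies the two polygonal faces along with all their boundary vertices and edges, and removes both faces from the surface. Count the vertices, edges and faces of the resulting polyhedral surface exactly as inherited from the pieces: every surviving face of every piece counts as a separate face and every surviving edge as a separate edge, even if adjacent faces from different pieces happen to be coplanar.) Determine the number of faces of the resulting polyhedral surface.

74

A heptagonal pyramid: V=8, E=14, F=8.
Attach a 14-gonal bipyramid (V=16, E=42, F=28) along a 3-gon: merge 3 vertices and 3 edges, delete both glued faces → V=21, E=53, F=34.
Attach a regular icosahedron (V=12, E=30, F=20) along a 3-gon: merge 3 vertices and 3 edges, delete both glued faces → V=30, E=80, F=52.
Attach a dodecagonal bipyramid (V=14, E=36, F=24) along a 3-gon: merge 3 vertices and 3 edges, delete both glued faces → V=41, E=113, F=74.
Check: V − E + F = 41 − 113 + 74 = 2.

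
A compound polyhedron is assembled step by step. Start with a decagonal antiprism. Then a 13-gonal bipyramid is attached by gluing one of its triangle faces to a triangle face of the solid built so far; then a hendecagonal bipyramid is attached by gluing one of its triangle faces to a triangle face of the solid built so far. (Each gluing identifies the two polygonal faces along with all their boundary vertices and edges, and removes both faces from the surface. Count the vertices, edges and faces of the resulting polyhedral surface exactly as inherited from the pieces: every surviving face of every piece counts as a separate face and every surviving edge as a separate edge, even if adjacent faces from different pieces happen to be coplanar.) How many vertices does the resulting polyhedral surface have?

A decagonal antiprism: V=20, E=40, F=22.
Attach a 13-gonal bipyramid (V=15, E=39, F=26) along a 3-gon: merge 3 vertices and 3 edges, delete both glued faces → V=32, E=76, F=46.
Attach a hendecagonal bipyramid (V=13, E=33, F=22) along a 3-gon: merge 3 vertices and 3 edges, delete both glued faces → V=42, E=106, F=66.
Check: V − E + F = 42 − 106 + 66 = 2.

42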